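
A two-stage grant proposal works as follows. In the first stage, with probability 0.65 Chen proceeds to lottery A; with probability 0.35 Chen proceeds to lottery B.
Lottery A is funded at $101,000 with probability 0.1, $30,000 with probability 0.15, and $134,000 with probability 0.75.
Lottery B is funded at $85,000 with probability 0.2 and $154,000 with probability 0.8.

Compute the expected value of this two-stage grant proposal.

$123,885

EV(A) = 0.1 × 101000 + 0.15 × 30000 + 0.75 × 134000 = 10100 + 4500 + 100500 = 115100
EV(B) = 0.2 × 85000 + 0.8 × 154000 = 17000 + 123200 = 140200
Overall = 0.65 × 115100 + 0.35 × 140200 = 74815 + 49070 = 123885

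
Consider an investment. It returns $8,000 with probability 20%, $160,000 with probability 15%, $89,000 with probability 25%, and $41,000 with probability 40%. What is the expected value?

EV = 0.2 × 8000 + 0.15 × 160000 + 0.25 × 89000 + 0.4 × 41000 = 1600 + 24000 + 22250 + 16400 = 64250

$64,250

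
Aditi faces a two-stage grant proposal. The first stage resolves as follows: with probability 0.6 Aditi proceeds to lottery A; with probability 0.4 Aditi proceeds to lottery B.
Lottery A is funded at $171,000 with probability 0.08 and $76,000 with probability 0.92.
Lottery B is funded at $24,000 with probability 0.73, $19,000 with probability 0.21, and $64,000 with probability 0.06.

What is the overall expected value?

$60,300

EV(A) = 0.08 × 171000 + 0.92 × 76000 = 13680 + 69920 = 83600
EV(B) = 0.73 × 24000 + 0.21 × 19000 + 0.06 × 64000 = 17520 + 3990 + 3840 = 25350
Overall = 0.6 × 83600 + 0.4 × 25350 = 50160 + 10140 = 60300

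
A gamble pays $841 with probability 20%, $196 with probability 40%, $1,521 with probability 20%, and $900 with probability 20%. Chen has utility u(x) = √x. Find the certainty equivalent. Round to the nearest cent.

$635.04

E[u] = 0.2·√841 + 0.4·√196 + 0.2·√1521 + 0.2·√900 = 0.2·29 + 0.4·14 + 0.2·39 + 0.2·30 = 25.2
CE = (25.2)² = 635.04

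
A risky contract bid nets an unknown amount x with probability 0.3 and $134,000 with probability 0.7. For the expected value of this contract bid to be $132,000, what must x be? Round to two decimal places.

0.3·x + 0.7·134000 = 132000
0.3·x = 132000 − 93800 = 38200
x = 38200 / 0.3 = 127333.3333

x = $127,333.33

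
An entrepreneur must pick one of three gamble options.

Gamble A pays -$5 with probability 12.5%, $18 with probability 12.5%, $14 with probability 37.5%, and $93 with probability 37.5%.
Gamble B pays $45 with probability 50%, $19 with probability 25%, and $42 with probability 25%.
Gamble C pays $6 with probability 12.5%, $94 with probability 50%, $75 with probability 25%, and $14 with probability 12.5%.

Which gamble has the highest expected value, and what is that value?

Gamble C ($68.25)

Gamble A = 0.125 × (-5) + 0.125 × 18 + 0.375 × 14 + 0.375 × 93 = -0.625 + 2.25 + 5.25 + 34.875 = 41.75
Gamble B = 0.5 × 45 + 0.25 × 19 + 0.25 × 42 = 22.5 + 4.75 + 10.5 = 37.75
Gamble C = 0.125 × 6 + 0.5 × 94 + 0.25 × 75 + 0.125 × 14 = 0.75 + 47 + 18.75 + 1.75 = 68.25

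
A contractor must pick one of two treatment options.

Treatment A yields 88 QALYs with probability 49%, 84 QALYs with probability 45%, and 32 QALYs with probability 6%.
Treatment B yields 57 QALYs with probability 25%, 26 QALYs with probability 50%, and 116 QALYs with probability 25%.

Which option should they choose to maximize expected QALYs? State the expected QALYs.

Treatment A = 0.49 × 88 + 0.45 × 84 + 0.06 × 32 = 43.12 + 37.8 + 1.92 = 82.84
Treatment B = 0.25 × 57 + 0.5 × 26 + 0.25 × 116 = 14.25 + 13 + 29 = 56.25

Treatment A (82.84 QALYs)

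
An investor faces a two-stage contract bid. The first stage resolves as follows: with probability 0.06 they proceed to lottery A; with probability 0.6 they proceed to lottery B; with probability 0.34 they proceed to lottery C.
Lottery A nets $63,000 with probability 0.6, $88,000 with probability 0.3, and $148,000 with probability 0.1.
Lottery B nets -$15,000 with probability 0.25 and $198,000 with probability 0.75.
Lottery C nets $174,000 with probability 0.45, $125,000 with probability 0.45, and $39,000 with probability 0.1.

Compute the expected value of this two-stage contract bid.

$138,663

EV(A) = 0.6 × 63000 + 0.3 × 88000 + 0.1 × 148000 = 37800 + 26400 + 14800 = 79000
EV(B) = 0.25 × (-15000) + 0.75 × 198000 = -3750 + 148500 = 144750
EV(C) = 0.45 × 174000 + 0.45 × 125000 + 0.1 × 39000 = 78300 + 56250 + 3900 = 138450
Overall = 0.06 × 79000 + 0.6 × 144750 + 0.34 × 138450 = 4740 + 86850 + 47073 = 138663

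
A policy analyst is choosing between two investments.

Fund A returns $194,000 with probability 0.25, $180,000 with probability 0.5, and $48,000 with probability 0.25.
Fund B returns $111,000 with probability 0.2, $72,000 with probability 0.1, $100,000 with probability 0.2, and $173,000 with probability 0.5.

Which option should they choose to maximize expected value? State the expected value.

Fund A = 0.25 × 194000 + 0.5 × 180000 + 0.25 × 48000 = 48500 + 90000 + 12000 = 150500
Fund B = 0.2 × 111000 + 0.1 × 72000 + 0.2 × 100000 + 0.5 × 173000 = 22200 + 7200 + 20000 + 86500 = 135900

Fund A ($150,500)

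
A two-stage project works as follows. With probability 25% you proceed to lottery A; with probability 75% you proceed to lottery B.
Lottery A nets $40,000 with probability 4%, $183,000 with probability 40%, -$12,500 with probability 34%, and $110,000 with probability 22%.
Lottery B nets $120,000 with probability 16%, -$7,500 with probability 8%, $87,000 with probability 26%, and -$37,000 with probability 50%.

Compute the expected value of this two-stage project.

EV(A) = 0.04 × 40000 + 0.4 × 183000 + 0.34 × (-12500) + 0.22 × 110000 = 1600 + 73200 − 4250 + 24200 = 94750
EV(B) = 0.16 × 120000 + 0.08 × (-7500) + 0.26 × 87000 + 0.5 × (-37000) = 19200 − 600 + 22620 − 18500 = 22720
Overall = 0.25 × 94750 + 0.75 × 22720 = 23687.5 + 17040 = 40727.5

$40,727.50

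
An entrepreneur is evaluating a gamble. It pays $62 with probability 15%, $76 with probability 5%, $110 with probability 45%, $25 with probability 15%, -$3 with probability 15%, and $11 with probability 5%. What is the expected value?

EV = 0.15 × 62 + 0.05 × 76 + 0.45 × 110 + 0.15 × 25 + 0.15 × (-3) + 0.05 × 11 = 9.3 + 3.8 + 49.5 + 3.75 − 0.45 + 0.55 = 66.45

$66.45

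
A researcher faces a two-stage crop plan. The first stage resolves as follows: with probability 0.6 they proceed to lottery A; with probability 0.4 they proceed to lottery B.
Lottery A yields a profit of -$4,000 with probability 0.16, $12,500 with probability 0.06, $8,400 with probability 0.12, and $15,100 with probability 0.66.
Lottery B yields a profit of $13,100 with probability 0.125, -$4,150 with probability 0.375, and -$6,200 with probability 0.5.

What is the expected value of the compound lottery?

$5,442.90

EV(A) = 0.16 × (-4000) + 0.06 × 12500 + 0.12 × 8400 + 0.66 × 15100 = -640 + 750 + 1008 + 9966 = 11084
EV(B) = 0.125 × 13100 + 0.375 × (-4150) + 0.5 × (-6200) = 1637.5 − 1556.25 − 3100 = -3018.75
Overall = 0.6 × 11084 + 0.4 × (-3018.75) = 6650.4 − 1207.5 = 5442.9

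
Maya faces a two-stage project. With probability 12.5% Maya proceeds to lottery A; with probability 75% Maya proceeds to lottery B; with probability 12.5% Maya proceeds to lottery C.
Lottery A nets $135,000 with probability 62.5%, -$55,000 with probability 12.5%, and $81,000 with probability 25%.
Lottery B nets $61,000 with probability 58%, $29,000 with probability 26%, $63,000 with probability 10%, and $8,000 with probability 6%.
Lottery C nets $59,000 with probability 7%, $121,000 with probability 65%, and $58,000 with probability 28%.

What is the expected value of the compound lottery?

$61,871.25

EV(A) = 0.625 × 135000 + 0.125 × (-55000) + 0.25 × 81000 = 84375 − 6875 + 20250 = 97750
EV(B) = 0.58 × 61000 + 0.26 × 29000 + 0.1 × 63000 + 0.06 × 8000 = 35380 + 7540 + 6300 + 480 = 49700
EV(C) = 0.07 × 59000 + 0.65 × 121000 + 0.28 × 58000 = 4130 + 78650 + 16240 = 99020
Overall = 0.125 × 97750 + 0.75 × 49700 + 0.125 × 99020 = 12218.75 + 37275 + 12377.5 = 61871.25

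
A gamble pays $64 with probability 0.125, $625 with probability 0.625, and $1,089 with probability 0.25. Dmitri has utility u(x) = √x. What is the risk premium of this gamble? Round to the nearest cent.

E[u] = 0.125·√64 + 0.625·√625 + 0.25·√1089 = 0.125·8 + 0.625·25 + 0.25·33 = 24.875
CE = (24.875)² = 618.765625
Risk premium = EV − CE = 670.875 − 618.765625 = 52.109375

$52.11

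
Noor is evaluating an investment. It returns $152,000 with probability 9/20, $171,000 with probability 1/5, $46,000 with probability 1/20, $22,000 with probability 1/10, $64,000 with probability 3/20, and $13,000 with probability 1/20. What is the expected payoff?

$117,350

EV = 9/20 × 152000 + 1/5 × 171000 + 1/20 × 46000 + 1/10 × 22000 + 3/20 × 64000 + 1/20 × 13000 = 68400 + 34200 + 2300 + 2200 + 9600 + 650 = 117350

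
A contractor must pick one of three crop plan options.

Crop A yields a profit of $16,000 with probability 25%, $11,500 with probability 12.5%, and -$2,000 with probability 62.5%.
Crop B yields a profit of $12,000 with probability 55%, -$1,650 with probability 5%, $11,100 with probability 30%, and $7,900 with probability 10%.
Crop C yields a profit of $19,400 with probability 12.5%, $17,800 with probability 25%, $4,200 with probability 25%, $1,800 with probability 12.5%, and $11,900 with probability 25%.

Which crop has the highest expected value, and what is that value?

Crop C ($11,125)

Crop A = 0.25 × 16000 + 0.125 × 11500 + 0.625 × (-2000) = 4000 + 1437.5 − 1250 = 4187.5
Crop B = 0.55 × 12000 + 0.05 × (-1650) + 0.3 × 11100 + 0.1 × 7900 = 6600 − 82.5 + 3330 + 790 = 10637.5
Crop C = 0.125 × 19400 + 0.25 × 17800 + 0.25 × 4200 + 0.125 × 1800 + 0.25 × 11900 = 2425 + 4450 + 1050 + 225 + 2975 = 11125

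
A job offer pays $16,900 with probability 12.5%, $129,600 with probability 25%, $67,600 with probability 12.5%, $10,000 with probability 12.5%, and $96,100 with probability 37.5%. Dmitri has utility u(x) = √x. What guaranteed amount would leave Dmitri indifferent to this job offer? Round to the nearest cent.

E[u] = 0.125·√16900 + 0.25·√129600 + 0.125·√67600 + 0.125·√10000 + 0.375·√96100 = 0.125·130 + 0.25·360 + 0.125·260 + 0.125·100 + 0.375·310 = 267.5
CE = (267.5)² = 71556.25

$71,556.25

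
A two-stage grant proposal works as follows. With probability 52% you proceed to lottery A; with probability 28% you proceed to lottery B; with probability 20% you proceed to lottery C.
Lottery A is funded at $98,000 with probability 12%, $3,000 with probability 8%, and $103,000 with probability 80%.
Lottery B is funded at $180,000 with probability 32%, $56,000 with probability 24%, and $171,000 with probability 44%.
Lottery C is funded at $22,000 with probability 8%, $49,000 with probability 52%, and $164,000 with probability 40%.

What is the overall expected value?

EV(A) = 0.12 × 98000 + 0.08 × 3000 + 0.8 × 103000 = 11760 + 240 + 82400 = 94400
EV(B) = 0.32 × 180000 + 0.24 × 56000 + 0.44 × 171000 = 57600 + 13440 + 75240 = 146280
EV(C) = 0.08 × 22000 + 0.52 × 49000 + 0.4 × 164000 = 1760 + 25480 + 65600 = 92840
Overall = 0.52 × 94400 + 0.28 × 146280 + 0.2 × 92840 = 49088 + 40958.4 + 18568 = 108614.4

$108,614.40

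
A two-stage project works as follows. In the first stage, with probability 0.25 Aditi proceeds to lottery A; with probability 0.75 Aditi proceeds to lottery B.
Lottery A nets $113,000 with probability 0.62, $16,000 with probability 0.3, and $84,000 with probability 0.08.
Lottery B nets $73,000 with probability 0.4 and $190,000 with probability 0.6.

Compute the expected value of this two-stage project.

EV(A) = 0.62 × 113000 + 0.3 × 16000 + 0.08 × 84000 = 70060 + 4800 + 6720 = 81580
EV(B) = 0.4 × 73000 + 0.6 × 190000 = 29200 + 114000 = 143200
Overall = 0.25 × 81580 + 0.75 × 143200 = 20395 + 107400 = 127795

$127,795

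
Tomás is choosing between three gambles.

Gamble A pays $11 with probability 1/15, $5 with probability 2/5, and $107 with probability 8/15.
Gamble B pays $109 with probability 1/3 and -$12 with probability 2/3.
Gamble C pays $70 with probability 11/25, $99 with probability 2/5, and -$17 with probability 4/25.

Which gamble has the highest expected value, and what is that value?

Gamble A = 1/15 × 11 + 2/5 × 5 + 8/15 × 107 = 0.7333 + 2 + 57.0667 = 59.8
Gamble B = 1/3 × 109 + 2/3 × (-12) = 36.3333 − 8 = 28.3333
Gamble C = 11/25 × 70 + 2/5 × 99 + 4/25 × (-17) = 30.8 + 39.6 − 2.72 = 67.68

Gamble C ($67.68)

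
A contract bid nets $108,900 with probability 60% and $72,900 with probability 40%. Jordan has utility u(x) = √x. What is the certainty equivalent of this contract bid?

$93,636

E[u] = 0.6·√108900 + 0.4·√72900 = 0.6·330 + 0.4·270 = 306
CE = (306)² = 93636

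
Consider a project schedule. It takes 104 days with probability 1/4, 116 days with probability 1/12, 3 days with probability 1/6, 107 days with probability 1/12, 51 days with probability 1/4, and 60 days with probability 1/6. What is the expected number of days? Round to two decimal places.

67.83 days

EV = 1/4 × 104 + 1/12 × 116 + 1/6 × 3 + 1/12 × 107 + 1/4 × 51 + 1/6 × 60 = 26 + 9.6667 + 0.5 + 8.9167 + 12.75 + 10 = 67.8333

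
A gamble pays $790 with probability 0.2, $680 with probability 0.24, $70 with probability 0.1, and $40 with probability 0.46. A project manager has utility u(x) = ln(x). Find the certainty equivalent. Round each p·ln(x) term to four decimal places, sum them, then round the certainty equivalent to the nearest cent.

$151.62

E[u] = 0.2·ln(790) + 0.24·ln(680) + 0.1·ln(70) + 0.46·ln(40) = 1.3344 + 1.5653 + 0.4248 + 1.6969 = 5.0214
CE = e^5.0214 ≈ 151.62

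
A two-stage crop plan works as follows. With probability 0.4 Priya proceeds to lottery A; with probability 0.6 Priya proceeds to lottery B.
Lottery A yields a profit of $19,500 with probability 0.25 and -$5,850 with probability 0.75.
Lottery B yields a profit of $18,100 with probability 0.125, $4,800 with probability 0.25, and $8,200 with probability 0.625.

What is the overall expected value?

$5,347.50

EV(A) = 0.25 × 19500 + 0.75 × (-5850) = 4875 − 4387.5 = 487.5
EV(B) = 0.125 × 18100 + 0.25 × 4800 + 0.625 × 8200 = 2262.5 + 1200 + 5125 = 8587.5
Overall = 0.4 × 487.5 + 0.6 × 8587.5 = 195 + 5152.5 = 5347.5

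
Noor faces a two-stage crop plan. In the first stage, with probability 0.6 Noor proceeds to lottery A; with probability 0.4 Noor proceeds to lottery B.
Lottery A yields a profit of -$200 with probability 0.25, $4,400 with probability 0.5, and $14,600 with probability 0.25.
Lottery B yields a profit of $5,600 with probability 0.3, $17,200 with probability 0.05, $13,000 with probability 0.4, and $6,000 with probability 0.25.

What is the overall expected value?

$7,176

EV(A) = 0.25 × (-200) + 0.5 × 4400 + 0.25 × 14600 = -50 + 2200 + 3650 = 5800
EV(B) = 0.3 × 5600 + 0.05 × 17200 + 0.4 × 13000 + 0.25 × 6000 = 1680 + 860 + 5200 + 1500 = 9240
Overall = 0.6 × 5800 + 0.4 × 9240 = 3480 + 3696 = 7176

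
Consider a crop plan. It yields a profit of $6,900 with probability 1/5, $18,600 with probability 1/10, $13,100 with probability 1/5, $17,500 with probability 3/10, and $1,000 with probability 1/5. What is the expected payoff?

$11,310

EV = 1/5 × 6900 + 1/10 × 18600 + 1/5 × 13100 + 3/10 × 17500 + 1/5 × 1000 = 1380 + 1860 + 2620 + 5250 + 200 = 11310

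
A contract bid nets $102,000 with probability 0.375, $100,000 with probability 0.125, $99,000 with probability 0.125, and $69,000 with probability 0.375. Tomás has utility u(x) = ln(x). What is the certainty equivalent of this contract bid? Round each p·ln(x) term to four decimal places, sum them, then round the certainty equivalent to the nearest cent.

E[u] = 0.375·ln(102000) + 0.125·ln(100000) + 0.125·ln(99000) + 0.375·ln(69000) = 4.3248 + 1.4391 + 1.4379 + 4.1782 = 11.3800
CE = e^11.3800 ≈ 87553.03

$87,553.03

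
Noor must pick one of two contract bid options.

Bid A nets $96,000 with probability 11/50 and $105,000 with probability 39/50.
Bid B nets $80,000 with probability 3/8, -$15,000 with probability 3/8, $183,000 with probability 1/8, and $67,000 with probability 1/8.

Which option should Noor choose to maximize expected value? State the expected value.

Bid A = 11/50 × 96000 + 39/50 × 105000 = 21120 + 81900 = 103020
Bid B = 3/8 × 80000 + 3/8 × (-15000) + 1/8 × 183000 + 1/8 × 67000 = 30000 − 5625 + 22875 + 8375 = 55625

Bid A ($103,020)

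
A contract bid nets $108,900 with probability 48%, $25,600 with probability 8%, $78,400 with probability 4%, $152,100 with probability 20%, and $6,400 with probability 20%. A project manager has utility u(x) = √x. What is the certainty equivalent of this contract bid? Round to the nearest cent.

$76,396.96

E[u] = 0.48·√108900 + 0.08·√25600 + 0.04·√78400 + 0.2·√152100 + 0.2·√6400 = 0.48·330 + 0.08·160 + 0.04·280 + 0.2·390 + 0.2·80 = 276.4
CE = (276.4)² = 76396.96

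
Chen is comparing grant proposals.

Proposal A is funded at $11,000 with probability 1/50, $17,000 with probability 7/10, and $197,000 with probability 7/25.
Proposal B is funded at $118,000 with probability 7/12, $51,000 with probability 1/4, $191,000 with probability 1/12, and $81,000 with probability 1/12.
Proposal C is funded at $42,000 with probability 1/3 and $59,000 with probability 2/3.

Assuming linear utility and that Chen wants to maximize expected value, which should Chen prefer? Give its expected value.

Proposal B ($104,250)

Proposal A = 1/50 × 11000 + 7/10 × 17000 + 7/25 × 197000 = 220 + 11900 + 55160 = 67280
Proposal B = 7/12 × 118000 + 1/4 × 51000 + 1/12 × 191000 + 1/12 × 81000 = 68833.3333 + 12750 + 15916.6667 + 6750 = 104250
Proposal C = 1/3 × 42000 + 2/3 × 59000 = 14000 + 39333.3333 = 53333.3333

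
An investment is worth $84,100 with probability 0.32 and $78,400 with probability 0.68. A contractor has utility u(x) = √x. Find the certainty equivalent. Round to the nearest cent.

E[u] = 0.32·√84100 + 0.68·√78400 = 0.32·290 + 0.68·280 = 283.2
CE = (283.2)² = 80202.24

$80,202.24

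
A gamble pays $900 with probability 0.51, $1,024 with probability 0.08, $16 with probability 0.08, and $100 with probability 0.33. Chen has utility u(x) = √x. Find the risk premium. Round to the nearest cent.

$113.81

E[u] = 0.51·√900 + 0.08·√1024 + 0.08·√16 + 0.33·√100 = 0.51·30 + 0.08·32 + 0.08·4 + 0.33·10 = 21.48
CE = (21.48)² = 461.3904
Risk premium = EV − CE = 575.2 − 461.3904 = 113.8096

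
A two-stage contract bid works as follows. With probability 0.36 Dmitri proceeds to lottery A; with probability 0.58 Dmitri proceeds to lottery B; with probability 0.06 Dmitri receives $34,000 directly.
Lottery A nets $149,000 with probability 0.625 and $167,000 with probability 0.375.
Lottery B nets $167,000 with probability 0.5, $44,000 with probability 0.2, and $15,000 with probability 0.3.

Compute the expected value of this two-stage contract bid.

EV(A) = 0.625 × 149000 + 0.375 × 167000 = 93125 + 62625 = 155750
EV(B) = 0.5 × 167000 + 0.2 × 44000 + 0.3 × 15000 = 83500 + 8800 + 4500 = 96800
Branch C: 34000 (certain)
Overall = 0.36 × 155750 + 0.58 × 96800 + 0.06 × 34000 = 56070 + 56144 + 2040 = 114254

$114,254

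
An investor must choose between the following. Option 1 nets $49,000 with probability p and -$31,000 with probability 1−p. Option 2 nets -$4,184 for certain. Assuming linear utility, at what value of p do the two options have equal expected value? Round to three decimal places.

p = 0.335

p·49000 + (1−p)·(-31000) = -4184
80000p − 31000 = -4184
p = (-4184 + 31000) / 80000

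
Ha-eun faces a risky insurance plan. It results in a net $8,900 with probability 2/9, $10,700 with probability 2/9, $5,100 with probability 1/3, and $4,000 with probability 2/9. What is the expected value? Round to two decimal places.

EV = 2/9 × 8900 + 2/9 × 10700 + 1/3 × 5100 + 2/9 × 4000 = 1977.7778 + 2377.7778 + 1700 + 888.8889 = 6944.4444

$6,944.44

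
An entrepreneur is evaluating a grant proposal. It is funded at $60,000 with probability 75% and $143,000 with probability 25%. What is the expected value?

EV = 0.75 × 60000 + 0.25 × 143000 = 45000 + 35750 = 80750

$80,750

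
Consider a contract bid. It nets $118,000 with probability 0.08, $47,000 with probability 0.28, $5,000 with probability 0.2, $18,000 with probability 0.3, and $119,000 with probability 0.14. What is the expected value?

$45,660

EV = 0.08 × 118000 + 0.28 × 47000 + 0.2 × 5000 + 0.3 × 18000 + 0.14 × 119000 = 9440 + 13160 + 1000 + 5400 + 16660 = 45660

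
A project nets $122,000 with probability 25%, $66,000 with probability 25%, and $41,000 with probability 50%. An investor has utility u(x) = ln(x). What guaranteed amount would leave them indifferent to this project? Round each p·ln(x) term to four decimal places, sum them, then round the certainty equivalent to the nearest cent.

$60,657.59

E[u] = 0.25·ln(122000) + 0.25·ln(66000) + 0.5·ln(41000) = 2.9279 + 2.7744 + 5.3107 = 11.0130
CE = e^11.0130 ≈ 60657.59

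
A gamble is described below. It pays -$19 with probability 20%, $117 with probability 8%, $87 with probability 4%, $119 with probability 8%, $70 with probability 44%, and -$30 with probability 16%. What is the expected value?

EV = 0.2 × (-19) + 0.08 × 117 + 0.04 × 87 + 0.08 × 119 + 0.44 × 70 + 0.16 × (-30) = -3.8 + 9.36 + 3.48 + 9.52 + 30.8 − 4.8 = 44.56

$44.56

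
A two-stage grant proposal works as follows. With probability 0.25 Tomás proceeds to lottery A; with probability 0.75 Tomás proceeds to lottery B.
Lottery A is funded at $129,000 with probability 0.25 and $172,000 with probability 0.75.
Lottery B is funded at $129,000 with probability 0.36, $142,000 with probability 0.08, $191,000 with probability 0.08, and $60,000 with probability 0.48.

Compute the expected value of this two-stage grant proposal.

$116,722.50

EV(A) = 0.25 × 129000 + 0.75 × 172000 = 32250 + 129000 = 161250
EV(B) = 0.36 × 129000 + 0.08 × 142000 + 0.08 × 191000 + 0.48 × 60000 = 46440 + 11360 + 15280 + 28800 = 101880
Overall = 0.25 × 161250 + 0.75 × 101880 = 40312.5 + 76410 = 116722.5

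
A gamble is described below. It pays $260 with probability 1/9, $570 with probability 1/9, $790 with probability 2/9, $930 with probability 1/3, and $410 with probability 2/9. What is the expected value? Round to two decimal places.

EV = 1/9 × 260 + 1/9 × 570 + 2/9 × 790 + 1/3 × 930 + 2/9 × 410 = 28.8889 + 63.3333 + 175.5556 + 310 + 91.1111 = 668.8889

$668.89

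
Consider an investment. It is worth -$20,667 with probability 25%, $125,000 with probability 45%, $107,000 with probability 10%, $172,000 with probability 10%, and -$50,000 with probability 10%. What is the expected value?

$73,983.25

EV = 0.25 × (-20667) + 0.45 × 125000 + 0.1 × 107000 + 0.1 × 172000 + 0.1 × (-50000) = -5166.75 + 56250 + 10700 + 17200 − 5000 = 73983.25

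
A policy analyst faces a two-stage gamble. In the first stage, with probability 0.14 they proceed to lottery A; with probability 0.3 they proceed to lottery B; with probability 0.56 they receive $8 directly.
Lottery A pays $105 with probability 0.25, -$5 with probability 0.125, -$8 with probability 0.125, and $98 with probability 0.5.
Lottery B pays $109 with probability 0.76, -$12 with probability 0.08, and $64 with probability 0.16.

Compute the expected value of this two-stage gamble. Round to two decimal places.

$42.42

EV(A) = 0.25 × 105 + 0.125 × (-5) + 0.125 × (-8) + 0.5 × 98 = 26.25 − 0.625 − 1 + 49 = 73.625
EV(B) = 0.76 × 109 + 0.08 × (-12) + 0.16 × 64 = 82.84 − 0.96 + 10.24 = 92.12
Branch C: 8 (certain)
Overall = 0.14 × 73.625 + 0.3 × 92.12 + 0.56 × 8 = 10.3075 + 27.636 + 4.48 = 42.4235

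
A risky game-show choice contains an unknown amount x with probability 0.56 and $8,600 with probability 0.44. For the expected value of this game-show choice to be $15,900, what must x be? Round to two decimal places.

x = $21,635.71

0.56·x + 0.44·8600 = 15900
0.56·x = 15900 − 3784 = 12116
x = 12116 / 0.56 = 21635.7143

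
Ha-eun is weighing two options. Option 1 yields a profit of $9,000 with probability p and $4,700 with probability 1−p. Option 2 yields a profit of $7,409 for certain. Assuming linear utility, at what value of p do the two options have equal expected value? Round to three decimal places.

p·9000 + (1−p)·4700 = 7409
4300p + 4700 = 7409
p = (7409 − 4700) / 4300

p = 0.630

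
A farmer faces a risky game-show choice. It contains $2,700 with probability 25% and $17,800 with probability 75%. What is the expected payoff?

EV = 0.25 × 2700 + 0.75 × 17800 = 675 + 13350 = 14025

$14,025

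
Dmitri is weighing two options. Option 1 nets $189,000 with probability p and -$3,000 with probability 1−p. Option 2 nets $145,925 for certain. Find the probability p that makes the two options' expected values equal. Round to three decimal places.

p = 0.776

p·189000 + (1−p)·(-3000) = 145925
192000p − 3000 = 145925
p = (145925 + 3000) / 192000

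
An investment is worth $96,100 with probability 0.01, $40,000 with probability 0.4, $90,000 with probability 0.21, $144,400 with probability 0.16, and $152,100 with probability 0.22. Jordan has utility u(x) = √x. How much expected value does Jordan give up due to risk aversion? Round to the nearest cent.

$6,753.71

E[u] = 0.01·√96100 + 0.4·√40000 + 0.21·√90000 + 0.16·√144400 + 0.22·√152100 = 0.01·310 + 0.4·200 + 0.21·300 + 0.16·380 + 0.22·390 = 292.7
CE = (292.7)² = 85673.29
Risk premium = EV − CE = 92427 − 85673.29 = 6753.71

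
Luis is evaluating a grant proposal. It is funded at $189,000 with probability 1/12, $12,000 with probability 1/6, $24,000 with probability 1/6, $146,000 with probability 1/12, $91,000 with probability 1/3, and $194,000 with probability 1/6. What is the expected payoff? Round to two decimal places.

EV = 1/12 × 189000 + 1/6 × 12000 + 1/6 × 24000 + 1/12 × 146000 + 1/3 × 91000 + 1/6 × 194000 = 15750 + 2000 + 4000 + 12166.6667 + 30333.3333 + 32333.3333 = 96583.3333

$96,583.33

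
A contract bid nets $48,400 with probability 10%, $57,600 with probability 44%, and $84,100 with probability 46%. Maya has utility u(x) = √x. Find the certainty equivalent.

$68,121

E[u] = 0.1·√48400 + 0.44·√57600 + 0.46·√84100 = 0.1·220 + 0.44·240 + 0.46·290 = 261
CE = (261)² = 68121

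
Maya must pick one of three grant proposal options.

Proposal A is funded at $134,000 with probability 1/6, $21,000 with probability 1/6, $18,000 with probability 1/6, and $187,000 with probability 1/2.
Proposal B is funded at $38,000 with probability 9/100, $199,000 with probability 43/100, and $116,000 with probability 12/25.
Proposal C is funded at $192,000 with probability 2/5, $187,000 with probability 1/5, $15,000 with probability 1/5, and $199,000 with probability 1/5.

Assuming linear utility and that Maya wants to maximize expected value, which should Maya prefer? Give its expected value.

Proposal A = 1/6 × 134000 + 1/6 × 21000 + 1/6 × 18000 + 1/2 × 187000 = 22333.3333 + 3500 + 3000 + 93500 = 122333.3333
Proposal B = 9/100 × 38000 + 43/100 × 199000 + 12/25 × 116000 = 3420 + 85570 + 55680 = 144670
Proposal C = 2/5 × 192000 + 1/5 × 187000 + 1/5 × 15000 + 1/5 × 199000 = 76800 + 37400 + 3000 + 39800 = 157000

Proposal C ($157,000)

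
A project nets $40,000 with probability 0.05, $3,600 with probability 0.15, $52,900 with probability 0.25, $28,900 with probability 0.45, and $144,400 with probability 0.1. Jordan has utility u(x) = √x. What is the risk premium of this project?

$6,729

E[u] = 0.05·√40000 + 0.15·√3600 + 0.25·√52900 + 0.45·√28900 + 0.1·√144400 = 0.05·200 + 0.15·60 + 0.25·230 + 0.45·170 + 0.1·380 = 191
CE = (191)² = 36481
Risk premium = EV − CE = 43210 − 36481 = 6729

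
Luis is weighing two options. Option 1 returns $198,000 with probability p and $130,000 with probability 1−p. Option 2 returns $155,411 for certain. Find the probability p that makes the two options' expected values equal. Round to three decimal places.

p·198000 + (1−p)·130000 = 155411
68000p + 130000 = 155411
p = (155411 − 130000) / 68000

p = 0.374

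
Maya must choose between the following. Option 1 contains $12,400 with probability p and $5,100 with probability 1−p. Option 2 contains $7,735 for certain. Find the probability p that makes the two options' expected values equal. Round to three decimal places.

p·12400 + (1−p)·5100 = 7735
7300p + 5100 = 7735
p = (7735 − 5100) / 7300

p = 0.361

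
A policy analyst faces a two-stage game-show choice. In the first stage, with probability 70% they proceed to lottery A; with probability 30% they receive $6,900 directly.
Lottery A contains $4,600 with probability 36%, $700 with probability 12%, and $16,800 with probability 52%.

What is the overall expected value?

$9,403.20

EV(A) = 0.36 × 4600 + 0.12 × 700 + 0.52 × 16800 = 1656 + 84 + 8736 = 10476
Branch B: 6900 (certain)
Overall = 0.7 × 10476 + 0.3 × 6900 = 7333.2 + 2070 = 9403.2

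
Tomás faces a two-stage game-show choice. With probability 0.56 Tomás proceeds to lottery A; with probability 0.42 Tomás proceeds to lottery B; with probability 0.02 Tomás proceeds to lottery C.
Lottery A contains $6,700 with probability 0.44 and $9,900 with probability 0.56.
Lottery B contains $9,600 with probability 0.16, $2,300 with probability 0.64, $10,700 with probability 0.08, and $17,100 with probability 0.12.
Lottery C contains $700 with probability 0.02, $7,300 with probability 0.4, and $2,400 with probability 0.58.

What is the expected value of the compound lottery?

$7,326.76

EV(A) = 0.44 × 6700 + 0.56 × 9900 = 2948 + 5544 = 8492
EV(B) = 0.16 × 9600 + 0.64 × 2300 + 0.08 × 10700 + 0.12 × 17100 = 1536 + 1472 + 856 + 2052 = 5916
EV(C) = 0.02 × 700 + 0.4 × 7300 + 0.58 × 2400 = 14 + 2920 + 1392 = 4326
Overall = 0.56 × 8492 + 0.42 × 5916 + 0.02 × 4326 = 4755.52 + 2484.72 + 86.52 = 7326.76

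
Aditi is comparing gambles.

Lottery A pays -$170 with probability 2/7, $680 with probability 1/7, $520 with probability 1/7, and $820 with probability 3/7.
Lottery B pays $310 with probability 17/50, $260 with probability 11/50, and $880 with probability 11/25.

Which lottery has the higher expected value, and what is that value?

Lottery A = 2/7 × (-170) + 1/7 × 680 + 1/7 × 520 + 3/7 × 820 = -48.5714 + 97.1429 + 74.2857 + 351.4286 = 474.2857
Lottery B = 17/50 × 310 + 11/50 × 260 + 11/25 × 880 = 105.4 + 57.2 + 387.2 = 549.8

Lottery B ($549.80)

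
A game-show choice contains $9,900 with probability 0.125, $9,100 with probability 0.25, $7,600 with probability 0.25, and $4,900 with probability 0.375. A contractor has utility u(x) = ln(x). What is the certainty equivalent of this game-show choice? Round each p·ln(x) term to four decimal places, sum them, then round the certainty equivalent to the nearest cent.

$6,970.21

E[u] = 0.125·ln(9900) + 0.25·ln(9100) + 0.25·ln(7600) + 0.375·ln(4900) = 1.1500 + 2.2790 + 2.2340 + 3.1864 = 8.8494
CE = e^8.8494 ≈ 6970.21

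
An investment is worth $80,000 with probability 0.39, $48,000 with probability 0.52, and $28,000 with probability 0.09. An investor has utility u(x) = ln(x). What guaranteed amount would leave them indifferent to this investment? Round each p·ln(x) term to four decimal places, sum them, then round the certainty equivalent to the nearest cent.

$55,809.53

E[u] = 0.39·ln(80000) + 0.52·ln(48000) + 0.09·ln(28000) = 4.4030 + 5.6051 + 0.9216 = 10.9297
CE = e^10.9297 ≈ 55809.53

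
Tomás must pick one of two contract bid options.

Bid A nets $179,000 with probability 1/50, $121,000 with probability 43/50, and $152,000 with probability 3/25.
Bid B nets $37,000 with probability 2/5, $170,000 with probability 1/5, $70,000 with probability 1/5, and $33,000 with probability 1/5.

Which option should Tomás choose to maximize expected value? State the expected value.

Bid A ($125,880)

Bid A = 1/50 × 179000 + 43/50 × 121000 + 3/25 × 152000 = 3580 + 104060 + 18240 = 125880
Bid B = 2/5 × 37000 + 1/5 × 170000 + 1/5 × 70000 + 1/5 × 33000 = 14800 + 34000 + 14000 + 6600 = 69400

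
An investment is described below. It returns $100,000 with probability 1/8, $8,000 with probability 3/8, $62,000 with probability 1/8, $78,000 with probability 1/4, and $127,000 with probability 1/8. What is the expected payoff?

$58,625

EV = 1/8 × 100000 + 3/8 × 8000 + 1/8 × 62000 + 1/4 × 78000 + 1/8 × 127000 = 12500 + 3000 + 7750 + 19500 + 15875 = 58625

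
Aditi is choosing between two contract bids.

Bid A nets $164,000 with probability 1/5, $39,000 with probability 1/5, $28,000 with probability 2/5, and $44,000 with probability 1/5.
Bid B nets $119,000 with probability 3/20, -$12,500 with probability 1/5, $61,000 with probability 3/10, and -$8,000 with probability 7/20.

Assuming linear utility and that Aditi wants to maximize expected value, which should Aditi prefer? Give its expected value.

Bid A = 1/5 × 164000 + 1/5 × 39000 + 2/5 × 28000 + 1/5 × 44000 = 32800 + 7800 + 11200 + 8800 = 60600
Bid B = 3/20 × 119000 + 1/5 × (-12500) + 3/10 × 61000 + 7/20 × (-8000) = 17850 − 2500 + 18300 − 2800 = 30850

Bid A ($60,600)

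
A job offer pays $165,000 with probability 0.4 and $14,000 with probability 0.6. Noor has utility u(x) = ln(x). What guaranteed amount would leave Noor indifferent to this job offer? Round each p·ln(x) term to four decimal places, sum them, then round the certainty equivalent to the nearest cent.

$37,556.43

E[u] = 0.4·ln(165000) + 0.6·ln(14000) = 4.8055 + 5.7281 = 10.5336
CE = e^10.5336 ≈ 37556.43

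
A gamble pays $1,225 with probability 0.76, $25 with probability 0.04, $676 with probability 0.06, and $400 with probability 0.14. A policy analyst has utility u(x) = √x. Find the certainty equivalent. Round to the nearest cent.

E[u] = 0.76·√1225 + 0.04·√25 + 0.06·√676 + 0.14·√400 = 0.76·35 + 0.04·5 + 0.06·26 + 0.14·20 = 31.16
CE = (31.16)² = 970.9456

$970.95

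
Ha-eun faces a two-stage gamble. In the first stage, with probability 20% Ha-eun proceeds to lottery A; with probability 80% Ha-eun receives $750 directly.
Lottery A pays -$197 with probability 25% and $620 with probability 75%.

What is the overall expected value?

$683.15

EV(A) = 0.25 × (-197) + 0.75 × 620 = -49.25 + 465 = 415.75
Branch B: 750 (certain)
Overall = 0.2 × 415.75 + 0.8 × 750 = 83.15 + 600 = 683.15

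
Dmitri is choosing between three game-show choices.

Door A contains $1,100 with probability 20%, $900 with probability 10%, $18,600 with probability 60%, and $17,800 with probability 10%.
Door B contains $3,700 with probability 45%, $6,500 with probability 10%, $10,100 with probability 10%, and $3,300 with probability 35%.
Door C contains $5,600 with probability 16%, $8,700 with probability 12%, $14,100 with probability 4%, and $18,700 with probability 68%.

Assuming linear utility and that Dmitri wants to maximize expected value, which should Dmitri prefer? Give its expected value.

Door C ($15,220)

Door A = 0.2 × 1100 + 0.1 × 900 + 0.6 × 18600 + 0.1 × 17800 = 220 + 90 + 11160 + 1780 = 13250
Door B = 0.45 × 3700 + 0.1 × 6500 + 0.1 × 10100 + 0.35 × 3300 = 1665 + 650 + 1010 + 1155 = 4480
Door C = 0.16 × 5600 + 0.12 × 8700 + 0.04 × 14100 + 0.68 × 18700 = 896 + 1044 + 564 + 12716 = 15220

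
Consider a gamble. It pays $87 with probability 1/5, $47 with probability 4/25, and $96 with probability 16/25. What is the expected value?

EV = 1/5 × 87 + 4/25 × 47 + 16/25 × 96 = 17.4 + 7.52 + 61.44 = 86.36

$86.36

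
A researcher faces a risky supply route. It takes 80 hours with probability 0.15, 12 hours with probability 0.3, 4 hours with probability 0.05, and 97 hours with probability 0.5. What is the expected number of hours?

64.3 hours

EV = 0.15 × 80 + 0.3 × 12 + 0.05 × 4 + 0.5 × 97 = 12 + 3.6 + 0.2 + 48.5 = 64.3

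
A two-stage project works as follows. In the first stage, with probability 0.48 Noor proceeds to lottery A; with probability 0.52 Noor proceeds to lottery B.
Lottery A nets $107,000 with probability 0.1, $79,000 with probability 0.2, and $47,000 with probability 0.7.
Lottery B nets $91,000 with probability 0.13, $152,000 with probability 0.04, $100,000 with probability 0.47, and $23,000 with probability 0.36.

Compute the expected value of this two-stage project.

EV(A) = 0.1 × 107000 + 0.2 × 79000 + 0.7 × 47000 = 10700 + 15800 + 32900 = 59400
EV(B) = 0.13 × 91000 + 0.04 × 152000 + 0.47 × 100000 + 0.36 × 23000 = 11830 + 6080 + 47000 + 8280 = 73190
Overall = 0.48 × 59400 + 0.52 × 73190 = 28512 + 38058.8 = 66570.8

$66,570.80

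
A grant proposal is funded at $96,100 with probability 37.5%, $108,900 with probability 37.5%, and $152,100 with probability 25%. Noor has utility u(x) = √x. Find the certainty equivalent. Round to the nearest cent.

E[u] = 0.375·√96100 + 0.375·√108900 + 0.25·√152100 = 0.375·310 + 0.375·330 + 0.25·390 = 337.5
CE = (337.5)² = 113906.25

$113,906.25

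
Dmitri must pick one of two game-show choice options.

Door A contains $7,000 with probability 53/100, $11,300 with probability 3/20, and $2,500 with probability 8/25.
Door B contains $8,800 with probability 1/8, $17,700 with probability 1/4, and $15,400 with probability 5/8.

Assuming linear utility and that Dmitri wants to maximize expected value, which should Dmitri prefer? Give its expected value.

Door B ($15,150)

Door A = 53/100 × 7000 + 3/20 × 11300 + 8/25 × 2500 = 3710 + 1695 + 800 = 6205
Door B = 1/8 × 8800 + 1/4 × 17700 + 5/8 × 15400 = 1100 + 4425 + 9625 = 15150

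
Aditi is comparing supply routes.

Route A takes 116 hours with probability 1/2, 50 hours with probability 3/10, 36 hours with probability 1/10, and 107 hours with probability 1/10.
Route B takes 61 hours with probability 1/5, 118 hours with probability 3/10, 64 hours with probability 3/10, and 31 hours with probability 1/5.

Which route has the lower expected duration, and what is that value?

Route A = 1/2 × 116 + 3/10 × 50 + 1/10 × 36 + 1/10 × 107 = 58 + 15 + 3.6 + 10.7 = 87.3
Route B = 1/5 × 61 + 3/10 × 118 + 3/10 × 64 + 1/5 × 31 = 12.2 + 35.4 + 19.2 + 6.2 = 73

Route B (73 hours)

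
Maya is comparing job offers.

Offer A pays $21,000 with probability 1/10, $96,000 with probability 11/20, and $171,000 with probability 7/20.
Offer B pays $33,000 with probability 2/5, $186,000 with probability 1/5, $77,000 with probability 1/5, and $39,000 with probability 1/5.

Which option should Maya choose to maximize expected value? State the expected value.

Offer A = 1/10 × 21000 + 11/20 × 96000 + 7/20 × 171000 = 2100 + 52800 + 59850 = 114750
Offer B = 2/5 × 33000 + 1/5 × 186000 + 1/5 × 77000 + 1/5 × 39000 = 13200 + 37200 + 15400 + 7800 = 73600

Offer A ($114,750)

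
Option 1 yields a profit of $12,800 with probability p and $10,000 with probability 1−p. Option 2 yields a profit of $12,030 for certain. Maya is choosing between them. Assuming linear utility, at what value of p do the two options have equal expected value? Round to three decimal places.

p = 0.725

p·12800 + (1−p)·10000 = 12030
2800p + 10000 = 12030
p = (12030 − 10000) / 2800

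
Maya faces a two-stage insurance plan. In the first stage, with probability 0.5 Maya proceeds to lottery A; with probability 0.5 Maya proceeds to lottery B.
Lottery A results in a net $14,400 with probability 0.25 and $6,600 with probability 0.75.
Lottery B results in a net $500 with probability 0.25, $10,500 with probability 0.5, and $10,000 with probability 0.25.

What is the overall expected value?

$8,212.50

EV(A) = 0.25 × 14400 + 0.75 × 6600 = 3600 + 4950 = 8550
EV(B) = 0.25 × 500 + 0.5 × 10500 + 0.25 × 10000 = 125 + 5250 + 2500 = 7875
Overall = 0.5 × 8550 + 0.5 × 7875 = 4275 + 3937.5 = 8212.5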